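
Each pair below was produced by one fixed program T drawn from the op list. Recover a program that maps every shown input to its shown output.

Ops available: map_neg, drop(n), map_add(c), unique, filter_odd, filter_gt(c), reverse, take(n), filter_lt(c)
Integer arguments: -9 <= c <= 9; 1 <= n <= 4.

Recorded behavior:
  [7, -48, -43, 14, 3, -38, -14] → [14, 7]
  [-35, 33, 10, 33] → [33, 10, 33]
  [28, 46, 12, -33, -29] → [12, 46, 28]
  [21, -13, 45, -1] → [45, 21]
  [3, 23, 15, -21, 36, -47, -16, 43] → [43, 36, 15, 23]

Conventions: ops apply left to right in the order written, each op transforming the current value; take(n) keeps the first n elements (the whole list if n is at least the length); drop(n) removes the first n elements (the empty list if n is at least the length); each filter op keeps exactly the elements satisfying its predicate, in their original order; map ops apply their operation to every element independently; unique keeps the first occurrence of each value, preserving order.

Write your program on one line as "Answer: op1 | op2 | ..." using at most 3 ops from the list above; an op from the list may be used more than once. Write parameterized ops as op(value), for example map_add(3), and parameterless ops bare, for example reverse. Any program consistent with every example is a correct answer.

filter_gt(5) | reverse

Check, running the answer program on each example:
  [7, -48, -43, 14, 3, -38, -14] -> [7, 14] -> [14, 7]
  [-35, 33, 10, 33] -> [33, 10, 33] -> [33, 10, 33]
  [28, 46, 12, -33, -29] -> [28, 46, 12] -> [12, 46, 28]
  [21, -13, 45, -1] -> [21, 45] -> [45, 21]
  [3, 23, 15, -21, 36, -47, -16, 43] -> [23, 15, 36, 43] -> [43, 36, 15, 23]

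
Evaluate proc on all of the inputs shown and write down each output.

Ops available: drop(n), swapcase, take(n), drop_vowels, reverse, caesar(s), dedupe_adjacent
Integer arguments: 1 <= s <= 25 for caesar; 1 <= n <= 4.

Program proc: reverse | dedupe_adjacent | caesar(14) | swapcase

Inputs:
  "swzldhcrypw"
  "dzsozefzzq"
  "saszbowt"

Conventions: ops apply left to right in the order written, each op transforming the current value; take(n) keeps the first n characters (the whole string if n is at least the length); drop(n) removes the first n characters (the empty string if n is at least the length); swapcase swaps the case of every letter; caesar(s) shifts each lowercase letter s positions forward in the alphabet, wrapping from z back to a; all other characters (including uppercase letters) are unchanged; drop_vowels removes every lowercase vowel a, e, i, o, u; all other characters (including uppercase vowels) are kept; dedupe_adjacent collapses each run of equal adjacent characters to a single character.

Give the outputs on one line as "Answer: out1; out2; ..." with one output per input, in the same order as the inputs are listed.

"KDMFQVRZNKG"; "ENTSNCGNR"; "HKCPNGOG"

Execution, op by op:
  "swzldhcrypw" -> "wpyrchdlzws" -> "wpyrchdlzws" -> "kdmfqvrznkg" -> "KDMFQVRZNKG"
  "dzsozefzzq" -> "qzzfezoszd" -> "qzfezoszd" -> "entsncgnr" -> "ENTSNCGNR"
  "saszbowt" -> "twobzsas" -> "twobzsas" -> "hkcpngog" -> "HKCPNGOG"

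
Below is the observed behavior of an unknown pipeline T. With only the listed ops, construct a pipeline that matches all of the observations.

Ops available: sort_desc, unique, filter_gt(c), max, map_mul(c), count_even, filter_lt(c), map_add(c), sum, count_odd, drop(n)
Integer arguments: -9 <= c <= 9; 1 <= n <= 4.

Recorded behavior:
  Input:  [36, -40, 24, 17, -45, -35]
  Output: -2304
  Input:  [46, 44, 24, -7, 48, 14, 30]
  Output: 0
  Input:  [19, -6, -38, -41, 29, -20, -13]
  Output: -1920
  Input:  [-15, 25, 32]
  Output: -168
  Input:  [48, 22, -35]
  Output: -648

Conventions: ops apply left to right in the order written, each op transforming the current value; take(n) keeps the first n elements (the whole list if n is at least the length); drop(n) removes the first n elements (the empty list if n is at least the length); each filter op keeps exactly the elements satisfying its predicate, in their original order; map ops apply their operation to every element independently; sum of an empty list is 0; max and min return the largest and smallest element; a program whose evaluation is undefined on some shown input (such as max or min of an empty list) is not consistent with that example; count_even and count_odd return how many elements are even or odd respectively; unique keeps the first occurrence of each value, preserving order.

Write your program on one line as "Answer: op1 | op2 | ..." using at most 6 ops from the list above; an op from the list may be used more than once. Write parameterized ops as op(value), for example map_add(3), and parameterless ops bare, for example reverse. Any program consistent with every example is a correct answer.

map_add(8) | filter_lt(-4) | map_mul(-8) | map_mul(-3) | sum

Check, running the answer program on each example:
  [36, -40, 24, 17, -45, -35] -> [44, -32, 32, 25, -37, -27] -> [-32, -37, -27] -> [256, 296, 216] -> [-768, -888, -648] -> -2304
  [46, 44, 24, -7, 48, 14, 30] -> [54, 52, 32, 1, 56, 22, 38] -> [] -> [] -> [] -> 0
  [19, -6, -38, -41, 29, -20, -13] -> [27, 2, -30, -33, 37, -12, -5] -> [-30, -33, -12, -5] -> [240, 264, 96, 40] -> [-720, -792, -288, -120] -> -1920
  [-15, 25, 32] -> [-7, 33, 40] -> [-7] -> [56] -> [-168] -> -168
  [48, 22, -35] -> [56, 30, -27] -> [-27] -> [216] -> [-648] -> -648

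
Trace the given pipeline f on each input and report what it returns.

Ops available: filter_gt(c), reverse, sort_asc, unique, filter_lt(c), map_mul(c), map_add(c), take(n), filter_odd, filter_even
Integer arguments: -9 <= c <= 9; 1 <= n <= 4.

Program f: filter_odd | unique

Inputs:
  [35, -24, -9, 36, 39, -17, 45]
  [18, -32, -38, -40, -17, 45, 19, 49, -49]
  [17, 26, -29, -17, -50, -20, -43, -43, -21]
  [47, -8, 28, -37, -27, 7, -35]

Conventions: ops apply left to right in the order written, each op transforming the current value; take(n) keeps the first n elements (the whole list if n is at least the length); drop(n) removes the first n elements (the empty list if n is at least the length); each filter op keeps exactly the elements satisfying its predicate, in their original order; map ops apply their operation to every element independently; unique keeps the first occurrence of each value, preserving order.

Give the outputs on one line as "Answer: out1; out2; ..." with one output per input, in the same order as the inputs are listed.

Execution, op by op:
  [35, -24, -9, 36, 39, -17, 45] -> [35, -9, 39, -17, 45] -> [35, -9, 39, -17, 45]
  [18, -32, -38, -40, -17, 45, 19, 49, -49] -> [-17, 45, 19, 49, -49] -> [-17, 45, 19, 49, -49]
  [17, 26, -29, -17, -50, -20, -43, -43, -21] -> [17, -29, -17, -43, -43, -21] -> [17, -29, -17, -43, -21]
  [47, -8, 28, -37, -27, 7, -35] -> [47, -37, -27, 7, -35] -> [47, -37, -27, 7, -35]

[35, -9, 39, -17, 45]; [-17, 45, 19, 49, -49]; [17, -29, -17, -43, -21]; [47, -37, -27, 7, -35]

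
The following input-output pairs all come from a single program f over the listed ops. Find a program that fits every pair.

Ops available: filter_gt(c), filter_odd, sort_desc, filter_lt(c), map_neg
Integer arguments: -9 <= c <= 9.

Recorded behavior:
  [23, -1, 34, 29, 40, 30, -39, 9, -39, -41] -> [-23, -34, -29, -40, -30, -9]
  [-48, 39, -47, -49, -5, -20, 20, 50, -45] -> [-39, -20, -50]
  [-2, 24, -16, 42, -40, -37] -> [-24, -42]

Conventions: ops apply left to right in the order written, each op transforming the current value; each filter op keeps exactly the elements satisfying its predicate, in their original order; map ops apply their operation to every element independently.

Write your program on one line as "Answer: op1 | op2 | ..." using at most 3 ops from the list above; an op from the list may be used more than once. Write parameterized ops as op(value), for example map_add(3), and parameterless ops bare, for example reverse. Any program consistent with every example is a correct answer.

filter_gt(0) | map_neg

Check, running the answer program on each example:
  [23, -1, 34, 29, 40, 30, -39, 9, -39, -41] -> [23, 34, 29, 40, 30, 9] -> [-23, -34, -29, -40, -30, -9]
  [-48, 39, -47, -49, -5, -20, 20, 50, -45] -> [39, 20, 50] -> [-39, -20, -50]
  [-2, 24, -16, 42, -40, -37] -> [24, 42] -> [-24, -42]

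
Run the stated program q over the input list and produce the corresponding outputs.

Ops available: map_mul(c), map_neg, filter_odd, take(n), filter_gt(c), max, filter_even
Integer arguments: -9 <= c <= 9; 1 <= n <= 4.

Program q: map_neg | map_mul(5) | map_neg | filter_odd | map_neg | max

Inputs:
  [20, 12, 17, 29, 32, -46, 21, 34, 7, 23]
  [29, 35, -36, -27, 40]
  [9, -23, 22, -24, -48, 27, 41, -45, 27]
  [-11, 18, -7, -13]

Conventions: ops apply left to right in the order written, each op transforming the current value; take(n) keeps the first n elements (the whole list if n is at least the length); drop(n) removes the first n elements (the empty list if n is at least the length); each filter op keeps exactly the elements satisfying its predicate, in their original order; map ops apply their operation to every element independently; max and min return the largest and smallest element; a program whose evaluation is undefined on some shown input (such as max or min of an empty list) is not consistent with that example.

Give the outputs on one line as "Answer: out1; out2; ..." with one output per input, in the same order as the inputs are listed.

Execution, op by op:
  [20, 12, 17, 29, 32, -46, 21, 34, 7, 23] -> [-20, -12, -17, -29, -32, 46, -21, -34, -7, -23] -> [-100, -60, -85, -145, -160, 230, -105, -170, -35, -115] -> [100, 60, 85, 145, 160, -230, 105, 170, 35, 115] -> [85, 145, 105, 35, 115] -> [-85, -145, -105, -35, -115] -> -35
  [29, 35, -36, -27, 40] -> [-29, -35, 36, 27, -40] -> [-145, -175, 180, 135, -200] -> [145, 175, -180, -135, 200] -> [145, 175, -135] -> [-145, -175, 135] -> 135
  [9, -23, 22, -24, -48, 27, 41, -45, 27] -> [-9, 23, -22, 24, 48, -27, -41, 45, -27] -> [-45, 115, -110, 120, 240, -135, -205, 225, -135] -> [45, -115, 110, -120, -240, 135, 205, -225, 135] -> [45, -115, 135, 205, -225, 135] -> [-45, 115, -135, -205, 225, -135] -> 225
  [-11, 18, -7, -13] -> [11, -18, 7, 13] -> [55, -90, 35, 65] -> [-55, 90, -35, -65] -> [-55, -35, -65] -> [55, 35, 65] -> 65

-35; 135; 225; 65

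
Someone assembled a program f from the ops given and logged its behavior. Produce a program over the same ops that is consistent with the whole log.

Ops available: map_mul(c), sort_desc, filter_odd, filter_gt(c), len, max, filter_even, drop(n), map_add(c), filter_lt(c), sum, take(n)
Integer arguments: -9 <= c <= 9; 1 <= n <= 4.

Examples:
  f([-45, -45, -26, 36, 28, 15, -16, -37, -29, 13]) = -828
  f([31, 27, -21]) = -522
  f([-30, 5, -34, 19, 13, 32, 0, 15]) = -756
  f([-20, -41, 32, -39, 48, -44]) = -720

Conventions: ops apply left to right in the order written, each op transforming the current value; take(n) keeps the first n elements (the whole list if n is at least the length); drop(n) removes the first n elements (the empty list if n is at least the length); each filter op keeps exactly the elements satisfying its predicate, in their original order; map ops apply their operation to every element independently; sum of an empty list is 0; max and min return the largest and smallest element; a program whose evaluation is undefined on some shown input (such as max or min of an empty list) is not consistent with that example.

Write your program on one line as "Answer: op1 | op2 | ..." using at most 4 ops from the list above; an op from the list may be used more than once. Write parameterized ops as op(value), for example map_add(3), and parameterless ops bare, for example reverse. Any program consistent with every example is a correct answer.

filter_gt(-2) | map_mul(9) | map_mul(-1) | sum

Check, running the answer program on each example:
  [-45, -45, -26, 36, 28, 15, -16, -37, -29, 13] -> [36, 28, 15, 13] -> [324, 252, 135, 117] -> [-324, -252, -135, -117] -> -828
  [31, 27, -21] -> [31, 27] -> [279, 243] -> [-279, -243] -> -522
  [-30, 5, -34, 19, 13, 32, 0, 15] -> [5, 19, 13, 32, 0, 15] -> [45, 171, 117, 288, 0, 135] -> [-45, -171, -117, -288, 0, -135] -> -756
  [-20, -41, 32, -39, 48, -44] -> [32, 48] -> [288, 432] -> [-288, -432] -> -720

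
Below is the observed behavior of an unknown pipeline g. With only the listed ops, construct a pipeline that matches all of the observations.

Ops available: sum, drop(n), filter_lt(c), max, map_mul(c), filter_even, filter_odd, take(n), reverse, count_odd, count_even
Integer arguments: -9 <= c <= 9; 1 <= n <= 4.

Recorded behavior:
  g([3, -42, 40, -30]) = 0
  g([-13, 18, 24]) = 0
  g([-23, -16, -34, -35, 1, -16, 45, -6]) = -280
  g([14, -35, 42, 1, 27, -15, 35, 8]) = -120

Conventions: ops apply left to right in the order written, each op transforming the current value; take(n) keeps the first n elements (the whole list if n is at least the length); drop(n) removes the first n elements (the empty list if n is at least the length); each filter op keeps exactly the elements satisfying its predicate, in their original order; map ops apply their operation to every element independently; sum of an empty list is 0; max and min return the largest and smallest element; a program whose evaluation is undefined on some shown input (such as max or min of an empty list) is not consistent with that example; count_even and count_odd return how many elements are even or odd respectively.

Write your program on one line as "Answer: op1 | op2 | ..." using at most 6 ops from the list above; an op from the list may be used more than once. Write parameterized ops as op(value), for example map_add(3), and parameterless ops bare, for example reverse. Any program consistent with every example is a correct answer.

filter_odd | drop(1) | map_mul(8) | filter_lt(0) | sum

Check, running the answer program on each example:
  [3, -42, 40, -30] -> [3] -> [] -> [] -> [] -> 0
  [-13, 18, 24] -> [-13] -> [] -> [] -> [] -> 0
  [-23, -16, -34, -35, 1, -16, 45, -6] -> [-23, -35, 1, 45] -> [-35, 1, 45] -> [-280, 8, 360] -> [-280] -> -280
  [14, -35, 42, 1, 27, -15, 35, 8] -> [-35, 1, 27, -15, 35] -> [1, 27, -15, 35] -> [8, 216, -120, 280] -> [-120] -> -120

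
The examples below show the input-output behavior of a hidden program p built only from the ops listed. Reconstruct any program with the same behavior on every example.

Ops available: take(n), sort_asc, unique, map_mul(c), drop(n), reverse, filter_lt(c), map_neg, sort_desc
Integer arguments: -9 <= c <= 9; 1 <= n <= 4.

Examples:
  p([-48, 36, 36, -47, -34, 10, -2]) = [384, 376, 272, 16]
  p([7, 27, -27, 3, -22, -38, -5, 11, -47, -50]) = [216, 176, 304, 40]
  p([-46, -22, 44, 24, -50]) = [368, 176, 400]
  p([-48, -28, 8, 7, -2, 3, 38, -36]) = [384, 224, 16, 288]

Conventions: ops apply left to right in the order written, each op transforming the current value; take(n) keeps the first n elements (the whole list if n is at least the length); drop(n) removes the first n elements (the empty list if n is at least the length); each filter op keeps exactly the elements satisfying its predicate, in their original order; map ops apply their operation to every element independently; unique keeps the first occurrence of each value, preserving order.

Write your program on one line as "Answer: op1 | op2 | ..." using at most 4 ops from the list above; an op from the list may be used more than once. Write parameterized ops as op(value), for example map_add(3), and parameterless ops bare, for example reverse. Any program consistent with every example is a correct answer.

filter_lt(3) | map_mul(-2) | take(4) | map_mul(4)

Check, running the answer program on each example:
  [-48, 36, 36, -47, -34, 10, -2] -> [-48, -47, -34, -2] -> [96, 94, 68, 4] -> [96, 94, 68, 4] -> [384, 376, 272, 16]
  [7, 27, -27, 3, -22, -38, -5, 11, -47, -50] -> [-27, -22, -38, -5, -47, -50] -> [54, 44, 76, 10, 94, 100] -> [54, 44, 76, 10] -> [216, 176, 304, 40]
  [-46, -22, 44, 24, -50] -> [-46, -22, -50] -> [92, 44, 100] -> [92, 44, 100] -> [368, 176, 400]
  [-48, -28, 8, 7, -2, 3, 38, -36] -> [-48, -28, -2, -36] -> [96, 56, 4, 72] -> [96, 56, 4, 72] -> [384, 224, 16, 288]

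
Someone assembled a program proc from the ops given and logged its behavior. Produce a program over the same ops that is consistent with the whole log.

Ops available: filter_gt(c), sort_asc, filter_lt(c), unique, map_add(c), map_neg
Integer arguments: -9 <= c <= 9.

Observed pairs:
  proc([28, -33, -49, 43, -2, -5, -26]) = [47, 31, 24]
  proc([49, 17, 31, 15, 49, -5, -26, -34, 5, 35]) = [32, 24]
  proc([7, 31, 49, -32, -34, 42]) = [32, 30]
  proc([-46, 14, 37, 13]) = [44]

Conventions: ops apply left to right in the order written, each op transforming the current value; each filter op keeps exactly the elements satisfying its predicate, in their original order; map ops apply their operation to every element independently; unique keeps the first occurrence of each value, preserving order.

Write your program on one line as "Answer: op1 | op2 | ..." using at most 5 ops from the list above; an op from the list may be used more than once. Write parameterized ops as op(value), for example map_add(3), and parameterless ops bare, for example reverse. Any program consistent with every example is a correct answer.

map_add(2) | filter_lt(-7) | sort_asc | map_neg

Check, running the answer program on each example:
  [28, -33, -49, 43, -2, -5, -26] -> [30, -31, -47, 45, 0, -3, -24] -> [-31, -47, -24] -> [-47, -31, -24] -> [47, 31, 24]
  [49, 17, 31, 15, 49, -5, -26, -34, 5, 35] -> [51, 19, 33, 17, 51, -3, -24, -32, 7, 37] -> [-24, -32] -> [-32, -24] -> [32, 24]
  [7, 31, 49, -32, -34, 42] -> [9, 33, 51, -30, -32, 44] -> [-30, -32] -> [-32, -30] -> [32, 30]
  [-46, 14, 37, 13] -> [-44, 16, 39, 15] -> [-44] -> [-44] -> [44]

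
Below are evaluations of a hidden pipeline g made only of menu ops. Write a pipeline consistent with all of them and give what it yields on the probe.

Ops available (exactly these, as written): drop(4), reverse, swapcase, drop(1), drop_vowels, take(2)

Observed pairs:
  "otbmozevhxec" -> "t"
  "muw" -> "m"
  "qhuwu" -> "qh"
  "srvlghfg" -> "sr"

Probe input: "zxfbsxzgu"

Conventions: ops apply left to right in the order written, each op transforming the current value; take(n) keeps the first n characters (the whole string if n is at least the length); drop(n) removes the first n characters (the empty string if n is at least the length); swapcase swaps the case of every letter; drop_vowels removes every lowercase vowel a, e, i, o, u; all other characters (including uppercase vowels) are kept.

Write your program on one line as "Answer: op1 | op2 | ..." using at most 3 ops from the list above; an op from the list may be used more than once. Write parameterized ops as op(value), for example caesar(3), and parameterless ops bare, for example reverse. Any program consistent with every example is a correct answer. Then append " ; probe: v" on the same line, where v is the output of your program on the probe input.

take(2) | drop_vowels ; probe: "zx"

Check, running the answer program on each example:
  "otbmozevhxec" -> "ot" -> "t"
  "muw" -> "mu" -> "m"
  "qhuwu" -> "qh" -> "qh"
  "srvlghfg" -> "sr" -> "sr"
  probe: "zxfbsxzgu" -> "zx" -> "zx"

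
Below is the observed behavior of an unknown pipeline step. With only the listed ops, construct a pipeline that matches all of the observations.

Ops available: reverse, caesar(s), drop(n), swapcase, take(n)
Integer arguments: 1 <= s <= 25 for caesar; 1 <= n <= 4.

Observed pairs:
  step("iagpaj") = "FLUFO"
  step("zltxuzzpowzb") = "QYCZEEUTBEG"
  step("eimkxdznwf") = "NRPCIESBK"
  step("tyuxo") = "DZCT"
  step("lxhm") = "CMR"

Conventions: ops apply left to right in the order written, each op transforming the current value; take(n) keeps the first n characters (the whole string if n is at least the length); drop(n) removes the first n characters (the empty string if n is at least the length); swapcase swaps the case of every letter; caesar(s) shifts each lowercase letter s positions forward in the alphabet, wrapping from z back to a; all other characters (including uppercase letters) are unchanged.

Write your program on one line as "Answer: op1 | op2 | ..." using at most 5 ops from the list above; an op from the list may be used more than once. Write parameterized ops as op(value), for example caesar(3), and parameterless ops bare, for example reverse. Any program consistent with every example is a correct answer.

drop(1) | caesar(5) | reverse | swapcase | reverse

Check, running the answer program on each example:
  "iagpaj" -> "agpaj" -> "flufo" -> "ofulf" -> "OFULF" -> "FLUFO"
  "zltxuzzpowzb" -> "ltxuzzpowzb" -> "qyczeeutbeg" -> "gebtueezcyq" -> "GEBTUEEZCYQ" -> "QYCZEEUTBEG"
  "eimkxdznwf" -> "imkxdznwf" -> "nrpciesbk" -> "kbseicprn" -> "KBSEICPRN" -> "NRPCIESBK"
  "tyuxo" -> "yuxo" -> "dzct" -> "tczd" -> "TCZD" -> "DZCT"
  "lxhm" -> "xhm" -> "cmr" -> "rmc" -> "RMC" -> "CMR"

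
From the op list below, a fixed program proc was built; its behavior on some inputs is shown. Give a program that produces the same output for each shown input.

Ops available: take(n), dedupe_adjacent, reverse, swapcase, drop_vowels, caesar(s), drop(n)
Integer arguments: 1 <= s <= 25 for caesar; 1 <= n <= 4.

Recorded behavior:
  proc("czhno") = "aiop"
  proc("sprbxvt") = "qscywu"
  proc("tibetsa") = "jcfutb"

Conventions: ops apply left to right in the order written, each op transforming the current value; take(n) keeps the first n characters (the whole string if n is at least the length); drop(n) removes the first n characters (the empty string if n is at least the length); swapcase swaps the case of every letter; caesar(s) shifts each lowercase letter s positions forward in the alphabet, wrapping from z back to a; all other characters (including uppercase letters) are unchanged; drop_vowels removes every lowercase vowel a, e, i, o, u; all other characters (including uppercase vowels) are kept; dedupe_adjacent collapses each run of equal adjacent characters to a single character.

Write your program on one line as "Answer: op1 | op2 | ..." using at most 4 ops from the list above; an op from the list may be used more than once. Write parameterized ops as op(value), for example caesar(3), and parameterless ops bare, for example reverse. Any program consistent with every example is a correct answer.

caesar(1) | swapcase | drop(1) | swapcase

Check, running the answer program on each example:
  "czhno" -> "daiop" -> "DAIOP" -> "AIOP" -> "aiop"
  "sprbxvt" -> "tqscywu" -> "TQSCYWU" -> "QSCYWU" -> "qscywu"
  "tibetsa" -> "ujcfutb" -> "UJCFUTB" -> "JCFUTB" -> "jcfutb"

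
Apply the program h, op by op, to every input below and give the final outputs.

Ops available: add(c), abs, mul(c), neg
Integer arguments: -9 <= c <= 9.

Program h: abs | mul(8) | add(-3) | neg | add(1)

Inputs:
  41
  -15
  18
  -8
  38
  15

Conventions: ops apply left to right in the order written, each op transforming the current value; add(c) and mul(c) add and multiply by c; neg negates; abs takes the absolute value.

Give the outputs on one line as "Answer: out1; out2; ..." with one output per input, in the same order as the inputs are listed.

Execution, op by op:
  41 -> 41 -> 328 -> 325 -> -325 -> -324
  -15 -> 15 -> 120 -> 117 -> -117 -> -116
  18 -> 18 -> 144 -> 141 -> -141 -> -140
  -8 -> 8 -> 64 -> 61 -> -61 -> -60
  38 -> 38 -> 304 -> 301 -> -301 -> -300
  15 -> 15 -> 120 -> 117 -> -117 -> -116

-324; -116; -140; -60; -300; -116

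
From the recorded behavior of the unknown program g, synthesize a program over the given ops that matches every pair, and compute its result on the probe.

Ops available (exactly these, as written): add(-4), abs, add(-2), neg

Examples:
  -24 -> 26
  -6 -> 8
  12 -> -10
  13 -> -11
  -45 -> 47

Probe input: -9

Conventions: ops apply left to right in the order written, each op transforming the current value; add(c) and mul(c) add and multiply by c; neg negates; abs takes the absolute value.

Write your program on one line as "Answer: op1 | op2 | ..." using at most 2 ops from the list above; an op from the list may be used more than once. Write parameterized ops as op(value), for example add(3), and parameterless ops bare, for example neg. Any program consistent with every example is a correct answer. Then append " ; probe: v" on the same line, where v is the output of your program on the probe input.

add(-2) | neg ; probe: 11

Check, running the answer program on each example:
  -24 -> -26 -> 26
  -6 -> -8 -> 8
  12 -> 10 -> -10
  13 -> 11 -> -11
  -45 -> -47 -> 47
  probe: -9 -> -11 -> 11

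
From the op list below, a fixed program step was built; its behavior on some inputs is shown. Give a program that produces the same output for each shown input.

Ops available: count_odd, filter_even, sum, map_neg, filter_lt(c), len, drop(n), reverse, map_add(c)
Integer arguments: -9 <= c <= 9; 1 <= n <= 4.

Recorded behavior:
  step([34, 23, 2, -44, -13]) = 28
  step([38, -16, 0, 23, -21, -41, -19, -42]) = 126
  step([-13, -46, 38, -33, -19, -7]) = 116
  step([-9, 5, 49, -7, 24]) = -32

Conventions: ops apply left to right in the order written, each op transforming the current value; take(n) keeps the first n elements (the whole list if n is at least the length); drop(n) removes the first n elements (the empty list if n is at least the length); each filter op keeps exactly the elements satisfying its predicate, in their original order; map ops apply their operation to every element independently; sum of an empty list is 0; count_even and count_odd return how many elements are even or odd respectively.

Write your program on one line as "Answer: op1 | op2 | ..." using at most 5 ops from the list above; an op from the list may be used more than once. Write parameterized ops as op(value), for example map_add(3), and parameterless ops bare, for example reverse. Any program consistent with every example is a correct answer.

map_neg | reverse | map_add(6) | reverse | sum

Check, running the answer program on each example:
  [34, 23, 2, -44, -13] -> [-34, -23, -2, 44, 13] -> [13, 44, -2, -23, -34] -> [19, 50, 4, -17, -28] -> [-28, -17, 4, 50, 19] -> 28
  [38, -16, 0, 23, -21, -41, -19, -42] -> [-38, 16, 0, -23, 21, 41, 19, 42] -> [42, 19, 41, 21, -23, 0, 16, -38] -> [48, 25, 47, 27, -17, 6, 22, -32] -> [-32, 22, 6, -17, 27, 47, 25, 48] -> 126
  [-13, -46, 38, -33, -19, -7] -> [13, 46, -38, 33, 19, 7] -> [7, 19, 33, -38, 46, 13] -> [13, 25, 39, -32, 52, 19] -> [19, 52, -32, 39, 25, 13] -> 116
  [-9, 5, 49, -7, 24] -> [9, -5, -49, 7, -24] -> [-24, 7, -49, -5, 9] -> [-18, 13, -43, 1, 15] -> [15, 1, -43, 13, -18] -> -32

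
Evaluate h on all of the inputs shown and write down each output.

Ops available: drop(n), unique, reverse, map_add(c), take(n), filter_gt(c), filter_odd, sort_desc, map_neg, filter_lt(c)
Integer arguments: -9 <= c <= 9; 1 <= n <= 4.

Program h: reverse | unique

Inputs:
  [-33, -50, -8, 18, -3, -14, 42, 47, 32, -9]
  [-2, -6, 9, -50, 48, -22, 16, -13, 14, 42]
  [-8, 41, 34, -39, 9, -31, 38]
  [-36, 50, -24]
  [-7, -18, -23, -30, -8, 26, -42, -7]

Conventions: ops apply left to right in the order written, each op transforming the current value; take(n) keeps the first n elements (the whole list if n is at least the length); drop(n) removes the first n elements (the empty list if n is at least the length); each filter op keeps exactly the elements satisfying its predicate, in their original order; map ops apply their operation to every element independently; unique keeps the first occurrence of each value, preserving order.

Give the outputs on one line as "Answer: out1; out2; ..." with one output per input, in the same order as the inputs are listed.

[-9, 32, 47, 42, -14, -3, 18, -8, -50, -33]; [42, 14, -13, 16, -22, 48, -50, 9, -6, -2]; [38, -31, 9, -39, 34, 41, -8]; [-24, 50, -36]; [-7, -42, 26, -8, -30, -23, -18]

Execution, op by op:
  [-33, -50, -8, 18, -3, -14, 42, 47, 32, -9] -> [-9, 32, 47, 42, -14, -3, 18, -8, -50, -33] -> [-9, 32, 47, 42, -14, -3, 18, -8, -50, -33]
  [-2, -6, 9, -50, 48, -22, 16, -13, 14, 42] -> [42, 14, -13, 16, -22, 48, -50, 9, -6, -2] -> [42, 14, -13, 16, -22, 48, -50, 9, -6, -2]
  [-8, 41, 34, -39, 9, -31, 38] -> [38, -31, 9, -39, 34, 41, -8] -> [38, -31, 9, -39, 34, 41, -8]
  [-36, 50, -24] -> [-24, 50, -36] -> [-24, 50, -36]
  [-7, -18, -23, -30, -8, 26, -42, -7] -> [-7, -42, 26, -8, -30, -23, -18, -7] -> [-7, -42, 26, -8, -30, -23, -18]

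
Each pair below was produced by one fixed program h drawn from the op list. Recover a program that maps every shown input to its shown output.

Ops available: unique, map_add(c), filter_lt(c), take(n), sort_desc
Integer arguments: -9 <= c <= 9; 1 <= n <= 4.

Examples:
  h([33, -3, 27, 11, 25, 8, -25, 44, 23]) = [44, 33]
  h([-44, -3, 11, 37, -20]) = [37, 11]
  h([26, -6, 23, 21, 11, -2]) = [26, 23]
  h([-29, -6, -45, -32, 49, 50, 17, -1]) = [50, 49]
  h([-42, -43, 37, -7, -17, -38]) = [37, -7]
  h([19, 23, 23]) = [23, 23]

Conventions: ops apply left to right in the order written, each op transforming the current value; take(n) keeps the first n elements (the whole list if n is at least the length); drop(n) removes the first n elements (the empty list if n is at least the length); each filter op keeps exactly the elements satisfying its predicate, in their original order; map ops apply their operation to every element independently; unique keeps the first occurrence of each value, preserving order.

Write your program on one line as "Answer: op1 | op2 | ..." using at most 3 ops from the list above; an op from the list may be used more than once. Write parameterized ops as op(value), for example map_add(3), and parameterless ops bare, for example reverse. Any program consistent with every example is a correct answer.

sort_desc | take(2)

Check, running the answer program on each example:
  [33, -3, 27, 11, 25, 8, -25, 44, 23] -> [44, 33, 27, 25, 23, 11, 8, -3, -25] -> [44, 33]
  [-44, -3, 11, 37, -20] -> [37, 11, -3, -20, -44] -> [37, 11]
  [26, -6, 23, 21, 11, -2] -> [26, 23, 21, 11, -2, -6] -> [26, 23]
  [-29, -6, -45, -32, 49, 50, 17, -1] -> [50, 49, 17, -1, -6, -29, -32, -45] -> [50, 49]
  [-42, -43, 37, -7, -17, -38] -> [37, -7, -17, -38, -42, -43] -> [37, -7]
  [19, 23, 23] -> [23, 23, 19] -> [23, 23]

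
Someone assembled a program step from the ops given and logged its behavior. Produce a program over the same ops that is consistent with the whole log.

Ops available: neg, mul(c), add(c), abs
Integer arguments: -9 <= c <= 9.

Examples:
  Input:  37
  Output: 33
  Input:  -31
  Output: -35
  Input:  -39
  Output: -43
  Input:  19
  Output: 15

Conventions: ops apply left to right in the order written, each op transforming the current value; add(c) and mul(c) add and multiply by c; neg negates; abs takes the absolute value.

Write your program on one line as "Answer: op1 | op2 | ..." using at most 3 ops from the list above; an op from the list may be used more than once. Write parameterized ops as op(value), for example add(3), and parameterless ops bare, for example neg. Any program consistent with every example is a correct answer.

neg | add(4) | neg

Check, running the answer program on each example:
  37 -> -37 -> -33 -> 33
  -31 -> 31 -> 35 -> -35
  -39 -> 39 -> 43 -> -43
  19 -> -19 -> -15 -> 15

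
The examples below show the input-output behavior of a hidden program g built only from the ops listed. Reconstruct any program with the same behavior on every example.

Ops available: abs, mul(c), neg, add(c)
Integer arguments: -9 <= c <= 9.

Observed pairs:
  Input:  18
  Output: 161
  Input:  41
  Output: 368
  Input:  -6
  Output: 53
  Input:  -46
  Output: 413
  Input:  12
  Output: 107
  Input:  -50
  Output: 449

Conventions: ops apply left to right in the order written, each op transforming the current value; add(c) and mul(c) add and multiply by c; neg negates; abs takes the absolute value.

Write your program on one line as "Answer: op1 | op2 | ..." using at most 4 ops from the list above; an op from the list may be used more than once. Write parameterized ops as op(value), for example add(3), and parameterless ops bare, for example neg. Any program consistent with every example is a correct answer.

mul(9) | abs | add(-1)

Check, running the answer program on each example:
  18 -> 162 -> 162 -> 161
  41 -> 369 -> 369 -> 368
  -6 -> -54 -> 54 -> 53
  -46 -> -414 -> 414 -> 413
  12 -> 108 -> 108 -> 107
  -50 -> -450 -> 450 -> 449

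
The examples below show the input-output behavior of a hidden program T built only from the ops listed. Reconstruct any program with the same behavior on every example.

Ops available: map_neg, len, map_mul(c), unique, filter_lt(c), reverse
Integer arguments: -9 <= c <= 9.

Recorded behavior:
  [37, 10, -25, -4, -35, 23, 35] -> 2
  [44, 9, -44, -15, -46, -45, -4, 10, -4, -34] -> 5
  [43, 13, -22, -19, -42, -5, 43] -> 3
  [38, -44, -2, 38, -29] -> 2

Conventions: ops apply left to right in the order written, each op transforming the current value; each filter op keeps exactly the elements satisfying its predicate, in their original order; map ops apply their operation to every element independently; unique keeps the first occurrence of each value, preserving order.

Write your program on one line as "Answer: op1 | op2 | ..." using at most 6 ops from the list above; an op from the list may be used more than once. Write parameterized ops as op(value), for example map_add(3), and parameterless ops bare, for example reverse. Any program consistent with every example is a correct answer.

map_mul(-1) | reverse | map_neg | filter_lt(-7) | len

Check, running the answer program on each example:
  [37, 10, -25, -4, -35, 23, 35] -> [-37, -10, 25, 4, 35, -23, -35] -> [-35, -23, 35, 4, 25, -10, -37] -> [35, 23, -35, -4, -25, 10, 37] -> [-35, -25] -> 2
  [44, 9, -44, -15, -46, -45, -4, 10, -4, -34] -> [-44, -9, 44, 15, 46, 45, 4, -10, 4, 34] -> [34, 4, -10, 4, 45, 46, 15, 44, -9, -44] -> [-34, -4, 10, -4, -45, -46, -15, -44, 9, 44] -> [-34, -45, -46, -15, -44] -> 5
  [43, 13, -22, -19, -42, -5, 43] -> [-43, -13, 22, 19, 42, 5, -43] -> [-43, 5, 42, 19, 22, -13, -43] -> [43, -5, -42, -19, -22, 13, 43] -> [-42, -19, -22] -> 3
  [38, -44, -2, 38, -29] -> [-38, 44, 2, -38, 29] -> [29, -38, 2, 44, -38] -> [-29, 38, -2, -44, 38] -> [-29, -44] -> 2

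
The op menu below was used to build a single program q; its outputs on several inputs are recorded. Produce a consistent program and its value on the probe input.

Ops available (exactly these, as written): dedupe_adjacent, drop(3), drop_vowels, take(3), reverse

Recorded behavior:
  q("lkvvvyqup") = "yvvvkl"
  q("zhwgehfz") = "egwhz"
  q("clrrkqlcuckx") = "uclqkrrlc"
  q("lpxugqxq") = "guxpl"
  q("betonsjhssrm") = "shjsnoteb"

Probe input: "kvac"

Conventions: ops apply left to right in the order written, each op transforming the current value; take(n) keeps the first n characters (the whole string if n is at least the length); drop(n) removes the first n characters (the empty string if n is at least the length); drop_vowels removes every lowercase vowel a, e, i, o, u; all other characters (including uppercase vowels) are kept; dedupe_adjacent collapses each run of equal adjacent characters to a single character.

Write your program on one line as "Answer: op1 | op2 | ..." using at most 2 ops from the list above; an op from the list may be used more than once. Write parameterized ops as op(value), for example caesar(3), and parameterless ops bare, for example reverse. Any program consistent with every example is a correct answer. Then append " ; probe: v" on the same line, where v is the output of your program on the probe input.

reverse | drop(3) ; probe: "k"

Check, running the answer program on each example:
  "lkvvvyqup" -> "puqyvvvkl" -> "yvvvkl"
  "zhwgehfz" -> "zfhegwhz" -> "egwhz"
  "clrrkqlcuckx" -> "xkcuclqkrrlc" -> "uclqkrrlc"
  "lpxugqxq" -> "qxqguxpl" -> "guxpl"
  "betonsjhssrm" -> "mrsshjsnoteb" -> "shjsnoteb"
  probe: "kvac" -> "cavk" -> "k"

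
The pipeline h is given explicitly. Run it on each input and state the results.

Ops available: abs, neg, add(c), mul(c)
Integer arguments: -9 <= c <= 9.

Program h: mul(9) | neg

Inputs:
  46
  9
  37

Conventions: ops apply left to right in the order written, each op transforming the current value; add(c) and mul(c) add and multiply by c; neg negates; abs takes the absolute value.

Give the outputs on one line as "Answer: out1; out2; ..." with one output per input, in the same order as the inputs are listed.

Execution, op by op:
  46 -> 414 -> -414
  9 -> 81 -> -81
  37 -> 333 -> -333

-414; -81; -333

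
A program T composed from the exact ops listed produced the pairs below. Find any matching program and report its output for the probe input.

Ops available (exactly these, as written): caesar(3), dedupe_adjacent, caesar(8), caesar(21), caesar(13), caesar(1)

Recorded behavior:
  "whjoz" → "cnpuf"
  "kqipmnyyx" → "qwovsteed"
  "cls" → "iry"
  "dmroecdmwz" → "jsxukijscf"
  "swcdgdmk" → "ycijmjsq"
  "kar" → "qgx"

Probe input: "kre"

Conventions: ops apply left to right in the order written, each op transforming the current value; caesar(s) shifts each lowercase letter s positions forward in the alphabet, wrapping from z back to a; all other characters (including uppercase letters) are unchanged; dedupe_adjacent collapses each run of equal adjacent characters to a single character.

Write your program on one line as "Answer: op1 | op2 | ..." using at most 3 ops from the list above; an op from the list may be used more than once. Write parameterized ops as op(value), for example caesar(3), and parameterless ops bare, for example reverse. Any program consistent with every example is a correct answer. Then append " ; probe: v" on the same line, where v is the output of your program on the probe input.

caesar(8) | caesar(21) | caesar(3) ; probe: "qxk"

Check, running the answer program on each example:
  "whjoz" -> "eprwh" -> "zkmrc" -> "cnpuf"
  "kqipmnyyx" -> "syqxuvggf" -> "ntlspqbba" -> "qwovsteed"
  "cls" -> "kta" -> "fov" -> "iry"
  "dmroecdmwz" -> "luzwmklueh" -> "gpurhfgpzc" -> "jsxukijscf"
  "swcdgdmk" -> "aeklolus" -> "vzfgjgpn" -> "ycijmjsq"
  "kar" -> "siz" -> "ndu" -> "qgx"
  probe: "kre" -> "szm" -> "nuh" -> "qxk"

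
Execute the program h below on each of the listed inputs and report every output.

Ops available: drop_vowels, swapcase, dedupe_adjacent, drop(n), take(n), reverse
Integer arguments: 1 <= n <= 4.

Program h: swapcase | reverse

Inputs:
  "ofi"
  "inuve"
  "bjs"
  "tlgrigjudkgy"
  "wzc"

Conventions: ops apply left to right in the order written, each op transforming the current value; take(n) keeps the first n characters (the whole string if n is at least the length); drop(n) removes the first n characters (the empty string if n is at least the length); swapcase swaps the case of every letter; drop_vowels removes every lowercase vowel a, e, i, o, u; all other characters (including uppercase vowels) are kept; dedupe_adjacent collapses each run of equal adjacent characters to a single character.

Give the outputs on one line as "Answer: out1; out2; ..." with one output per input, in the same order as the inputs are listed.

"IFO"; "EVUNI"; "SJB"; "YGKDUJGIRGLT"; "CZW"

Execution, op by op:
  "ofi" -> "OFI" -> "IFO"
  "inuve" -> "INUVE" -> "EVUNI"
  "bjs" -> "BJS" -> "SJB"
  "tlgrigjudkgy" -> "TLGRIGJUDKGY" -> "YGKDUJGIRGLT"
  "wzc" -> "WZC" -> "CZW"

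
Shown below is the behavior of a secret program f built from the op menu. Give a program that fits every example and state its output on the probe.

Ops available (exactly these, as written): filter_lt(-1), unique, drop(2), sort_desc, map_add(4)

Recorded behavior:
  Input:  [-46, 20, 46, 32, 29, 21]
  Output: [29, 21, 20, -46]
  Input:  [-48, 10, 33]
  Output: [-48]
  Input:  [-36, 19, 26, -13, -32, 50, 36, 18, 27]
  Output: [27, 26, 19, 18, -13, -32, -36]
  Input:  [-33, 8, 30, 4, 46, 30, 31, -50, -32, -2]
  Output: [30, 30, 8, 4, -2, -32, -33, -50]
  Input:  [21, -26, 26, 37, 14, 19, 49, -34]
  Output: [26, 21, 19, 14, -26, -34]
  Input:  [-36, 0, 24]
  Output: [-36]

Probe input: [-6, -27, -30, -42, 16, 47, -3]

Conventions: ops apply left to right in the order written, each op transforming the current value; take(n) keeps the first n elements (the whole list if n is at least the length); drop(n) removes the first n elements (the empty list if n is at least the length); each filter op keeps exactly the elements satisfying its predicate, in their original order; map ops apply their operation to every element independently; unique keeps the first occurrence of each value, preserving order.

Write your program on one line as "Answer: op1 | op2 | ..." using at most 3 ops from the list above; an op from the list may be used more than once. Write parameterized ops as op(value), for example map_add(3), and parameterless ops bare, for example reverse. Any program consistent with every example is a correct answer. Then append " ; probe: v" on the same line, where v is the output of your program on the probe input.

sort_desc | drop(2) ; probe: [-3, -6, -27, -30, -42]

Check, running the answer program on each example:
  [-46, 20, 46, 32, 29, 21] -> [46, 32, 29, 21, 20, -46] -> [29, 21, 20, -46]
  [-48, 10, 33] -> [33, 10, -48] -> [-48]
  [-36, 19, 26, -13, -32, 50, 36, 18, 27] -> [50, 36, 27, 26, 19, 18, -13, -32, -36] -> [27, 26, 19, 18, -13, -32, -36]
  [-33, 8, 30, 4, 46, 30, 31, -50, -32, -2] -> [46, 31, 30, 30, 8, 4, -2, -32, -33, -50] -> [30, 30, 8, 4, -2, -32, -33, -50]
  [21, -26, 26, 37, 14, 19, 49, -34] -> [49, 37, 26, 21, 19, 14, -26, -34] -> [26, 21, 19, 14, -26, -34]
  [-36, 0, 24] -> [24, 0, -36] -> [-36]
  probe: [-6, -27, -30, -42, 16, 47, -3] -> [47, 16, -3, -6, -27, -30, -42] -> [-3, -6, -27, -30, -42]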